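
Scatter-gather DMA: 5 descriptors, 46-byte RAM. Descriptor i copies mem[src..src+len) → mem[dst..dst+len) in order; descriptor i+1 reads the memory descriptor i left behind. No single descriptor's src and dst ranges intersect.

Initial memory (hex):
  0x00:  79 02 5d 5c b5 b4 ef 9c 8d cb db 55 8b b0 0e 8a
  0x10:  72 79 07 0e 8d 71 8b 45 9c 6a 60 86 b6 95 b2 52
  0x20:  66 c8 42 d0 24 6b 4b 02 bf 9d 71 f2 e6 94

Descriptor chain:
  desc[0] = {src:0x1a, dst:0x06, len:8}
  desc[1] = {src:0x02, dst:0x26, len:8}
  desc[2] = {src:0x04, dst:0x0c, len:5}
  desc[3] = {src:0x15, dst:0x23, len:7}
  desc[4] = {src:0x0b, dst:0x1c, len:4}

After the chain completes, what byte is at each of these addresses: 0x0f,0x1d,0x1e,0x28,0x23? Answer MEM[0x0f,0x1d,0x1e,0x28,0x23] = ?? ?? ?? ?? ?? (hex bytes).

#0 dst[0x06+8] := {0x60,0x86,0xb6,0x95,0xb2,0x52,0x66,0xc8}
#1 dst[0x26+8] := {0x5d,0x5c,0xb5,0xb4,0x60,0x86,0xb6,0x95}
#2 dst[0x0c+5] := {0xb5,0xb4,0x60,0x86,0xb6}
#3 dst[0x23+7] := {0x71,0x8b,0x45,0x9c,0x6a,0x60,0x86}
#4 dst[0x1c+4] := {0x52,0xb5,0xb4,0x60}
query mem[0x0f]=0x86, mem[0x1d]=0xb5, mem[0x1e]=0xb4, mem[0x28]=0x60, mem[0x23]=0x71

MEM[0x0f,0x1d,0x1e,0x28,0x23] = 86 b5 b4 60 71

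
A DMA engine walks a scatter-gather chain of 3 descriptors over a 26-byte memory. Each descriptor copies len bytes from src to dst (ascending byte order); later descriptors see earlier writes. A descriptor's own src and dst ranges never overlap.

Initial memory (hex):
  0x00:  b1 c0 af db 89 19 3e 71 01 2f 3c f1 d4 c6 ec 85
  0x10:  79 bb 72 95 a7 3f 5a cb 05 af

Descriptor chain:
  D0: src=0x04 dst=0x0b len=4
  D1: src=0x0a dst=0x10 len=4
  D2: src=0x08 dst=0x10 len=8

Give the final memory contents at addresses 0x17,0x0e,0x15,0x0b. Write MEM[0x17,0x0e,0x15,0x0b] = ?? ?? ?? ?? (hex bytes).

MEM[0x17,0x0e,0x15,0x0b] = 85 71 3e 89

[0] 0x04->0x0b len=4 : 89 19 3e 71
[1] 0x0a->0x10 len=4 : 3c 89 19 3e
[2] 0x08->0x10 len=8 : 01 2f 3c 89 19 3e 71 85
query mem[0x17]=0x85, mem[0x0e]=0x71, mem[0x15]=0x3e, mem[0x0b]=0x89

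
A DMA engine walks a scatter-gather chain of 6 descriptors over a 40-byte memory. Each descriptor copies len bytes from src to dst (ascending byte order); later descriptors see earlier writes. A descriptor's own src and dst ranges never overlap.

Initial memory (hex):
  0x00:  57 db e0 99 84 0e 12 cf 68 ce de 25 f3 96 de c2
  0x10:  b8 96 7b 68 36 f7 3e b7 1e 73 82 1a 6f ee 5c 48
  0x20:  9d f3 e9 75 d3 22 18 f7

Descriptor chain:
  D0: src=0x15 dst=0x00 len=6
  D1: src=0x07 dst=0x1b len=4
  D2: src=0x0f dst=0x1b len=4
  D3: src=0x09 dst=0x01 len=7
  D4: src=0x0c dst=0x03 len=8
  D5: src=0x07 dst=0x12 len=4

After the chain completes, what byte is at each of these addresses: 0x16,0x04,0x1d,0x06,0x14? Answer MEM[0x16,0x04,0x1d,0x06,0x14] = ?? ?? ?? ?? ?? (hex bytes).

MEM[0x16,0x04,0x1d,0x06,0x14] = 3e 96 96 c2 7b

[0] 0x15->0x00 len=6 : f7 3e b7 1e 73 82
[1] 0x07->0x1b len=4 : cf 68 ce de
[2] 0x0f->0x1b len=4 : c2 b8 96 7b
[3] 0x09->0x01 len=7 : ce de 25 f3 96 de c2
[4] 0x0c->0x03 len=8 : f3 96 de c2 b8 96 7b 68
[5] 0x07->0x12 len=4 : b8 96 7b 68
query mem[0x16]=0x3e, mem[0x04]=0x96, mem[0x1d]=0x96, mem[0x06]=0xc2, mem[0x14]=0x7b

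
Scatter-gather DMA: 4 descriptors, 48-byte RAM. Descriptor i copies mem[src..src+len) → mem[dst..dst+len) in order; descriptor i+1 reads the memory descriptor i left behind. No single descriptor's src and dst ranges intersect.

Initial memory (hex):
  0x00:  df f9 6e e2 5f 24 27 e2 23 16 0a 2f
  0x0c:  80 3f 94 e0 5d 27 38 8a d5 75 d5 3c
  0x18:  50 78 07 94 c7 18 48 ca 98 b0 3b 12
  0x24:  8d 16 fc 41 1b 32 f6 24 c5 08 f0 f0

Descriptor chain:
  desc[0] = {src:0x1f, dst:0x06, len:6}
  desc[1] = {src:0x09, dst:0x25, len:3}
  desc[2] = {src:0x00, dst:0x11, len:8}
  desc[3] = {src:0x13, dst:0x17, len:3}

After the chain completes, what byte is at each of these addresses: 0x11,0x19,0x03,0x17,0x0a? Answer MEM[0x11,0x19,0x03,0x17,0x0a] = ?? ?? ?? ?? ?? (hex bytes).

MEM[0x11,0x19,0x03,0x17,0x0a] = df 5f e2 6e 12

[0] 0x1f->0x06 len=6 : ca 98 b0 3b 12 8d
[1] 0x09->0x25 len=3 : 3b 12 8d
[2] 0x00->0x11 len=8 : df f9 6e e2 5f 24 ca 98
[3] 0x13->0x17 len=3 : 6e e2 5f
query mem[0x11]=0xdf, mem[0x19]=0x5f, mem[0x03]=0xe2, mem[0x17]=0x6e, mem[0x0a]=0x12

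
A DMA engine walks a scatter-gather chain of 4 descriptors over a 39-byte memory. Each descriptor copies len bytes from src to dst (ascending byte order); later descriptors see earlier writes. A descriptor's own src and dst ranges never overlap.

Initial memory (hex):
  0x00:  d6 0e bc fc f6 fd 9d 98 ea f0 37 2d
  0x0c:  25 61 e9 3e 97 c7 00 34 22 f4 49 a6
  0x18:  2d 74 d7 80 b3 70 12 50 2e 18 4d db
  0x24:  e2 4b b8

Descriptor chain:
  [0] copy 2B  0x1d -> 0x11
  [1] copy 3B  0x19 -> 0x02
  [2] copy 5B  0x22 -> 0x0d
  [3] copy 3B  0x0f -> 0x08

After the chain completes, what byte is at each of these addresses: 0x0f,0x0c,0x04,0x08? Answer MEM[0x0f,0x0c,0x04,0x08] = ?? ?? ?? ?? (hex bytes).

MEM[0x0f,0x0c,0x04,0x08] = e2 25 80 e2

D0: mem[0x11..0x12] <- [70 12]
D1: mem[0x02..0x04] <- [74 d7 80]
D2: mem[0x0d..0x11] <- [4d db e2 4b b8]
D3: mem[0x08..0x0a] <- [e2 4b b8]
query mem[0x0f]=0xe2, mem[0x0c]=0x25, mem[0x04]=0x80, mem[0x08]=0xe2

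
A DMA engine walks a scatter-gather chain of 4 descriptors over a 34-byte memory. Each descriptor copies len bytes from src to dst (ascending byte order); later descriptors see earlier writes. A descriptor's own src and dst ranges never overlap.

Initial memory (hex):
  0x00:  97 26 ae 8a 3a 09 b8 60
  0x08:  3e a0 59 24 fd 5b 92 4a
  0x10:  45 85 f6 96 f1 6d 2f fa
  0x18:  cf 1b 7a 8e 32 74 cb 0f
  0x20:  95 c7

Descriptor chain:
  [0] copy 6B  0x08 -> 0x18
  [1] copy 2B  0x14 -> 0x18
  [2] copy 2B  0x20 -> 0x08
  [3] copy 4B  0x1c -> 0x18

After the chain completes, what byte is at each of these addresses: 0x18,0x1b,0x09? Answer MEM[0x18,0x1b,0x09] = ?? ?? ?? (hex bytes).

  after D0: wrote 6B at 0x18 = 3ea05924fd5b
  after D1: wrote 2B at 0x18 = f16d
  after D2: wrote 2B at 0x08 = 95c7
  after D3: wrote 4B at 0x18 = fd5bcb0f
query mem[0x18]=0xfd, mem[0x1b]=0x0f, mem[0x09]=0xc7

MEM[0x18,0x1b,0x09] = fd 0f c7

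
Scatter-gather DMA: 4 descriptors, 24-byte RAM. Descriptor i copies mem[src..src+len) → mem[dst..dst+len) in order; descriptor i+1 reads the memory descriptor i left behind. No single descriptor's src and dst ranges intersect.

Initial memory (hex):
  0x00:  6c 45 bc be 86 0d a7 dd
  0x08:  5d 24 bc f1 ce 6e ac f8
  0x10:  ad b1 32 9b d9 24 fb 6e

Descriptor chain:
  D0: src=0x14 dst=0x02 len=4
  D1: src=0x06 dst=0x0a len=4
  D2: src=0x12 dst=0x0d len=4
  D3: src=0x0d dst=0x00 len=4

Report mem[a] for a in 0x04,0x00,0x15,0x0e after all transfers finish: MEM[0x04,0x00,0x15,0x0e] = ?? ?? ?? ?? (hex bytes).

  after D0: wrote 4B at 0x02 = d924fb6e
  after D1: wrote 4B at 0x0a = a7dd5d24
  after D2: wrote 4B at 0x0d = 329bd924
  after D3: wrote 4B at 0x00 = 329bd924
query mem[0x04]=0xfb, mem[0x00]=0x32, mem[0x15]=0x24, mem[0x0e]=0x9b

MEM[0x04,0x00,0x15,0x0e] = fb 32 24 9b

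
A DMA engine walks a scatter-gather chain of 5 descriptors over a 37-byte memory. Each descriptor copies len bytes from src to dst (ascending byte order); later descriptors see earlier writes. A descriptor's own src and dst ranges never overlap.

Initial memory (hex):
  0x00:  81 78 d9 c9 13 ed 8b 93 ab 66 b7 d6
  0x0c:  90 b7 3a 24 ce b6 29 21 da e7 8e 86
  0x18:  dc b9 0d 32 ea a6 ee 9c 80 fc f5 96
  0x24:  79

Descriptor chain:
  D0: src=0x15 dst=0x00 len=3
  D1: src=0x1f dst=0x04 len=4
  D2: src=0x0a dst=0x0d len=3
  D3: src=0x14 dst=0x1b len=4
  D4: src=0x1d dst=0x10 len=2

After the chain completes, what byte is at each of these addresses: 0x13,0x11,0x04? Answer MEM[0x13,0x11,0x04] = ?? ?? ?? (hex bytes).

MEM[0x13,0x11,0x04] = 21 86 9c

[0] 0x15->0x00 len=3 : e7 8e 86
[1] 0x1f->0x04 len=4 : 9c 80 fc f5
[2] 0x0a->0x0d len=3 : b7 d6 90
[3] 0x14->0x1b len=4 : da e7 8e 86
[4] 0x1d->0x10 len=2 : 8e 86
query mem[0x13]=0x21, mem[0x11]=0x86, mem[0x04]=0x9c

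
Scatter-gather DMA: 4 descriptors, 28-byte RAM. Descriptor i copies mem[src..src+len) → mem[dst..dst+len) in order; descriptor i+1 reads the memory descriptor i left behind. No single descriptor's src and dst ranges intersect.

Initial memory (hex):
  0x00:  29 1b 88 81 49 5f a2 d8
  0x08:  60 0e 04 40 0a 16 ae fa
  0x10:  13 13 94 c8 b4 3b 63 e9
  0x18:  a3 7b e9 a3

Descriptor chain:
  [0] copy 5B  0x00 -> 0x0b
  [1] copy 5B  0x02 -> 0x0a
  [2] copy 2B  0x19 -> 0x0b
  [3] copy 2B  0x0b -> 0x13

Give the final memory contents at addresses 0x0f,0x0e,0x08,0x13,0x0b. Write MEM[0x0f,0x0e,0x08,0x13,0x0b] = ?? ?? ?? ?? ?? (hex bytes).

MEM[0x0f,0x0e,0x08,0x13,0x0b] = 49 a2 60 7b 7b

  after D0: wrote 5B at 0x0b = 291b888149
  after D1: wrote 5B at 0x0a = 8881495fa2
  after D2: wrote 2B at 0x0b = 7be9
  after D3: wrote 2B at 0x13 = 7be9
query mem[0x0f]=0x49, mem[0x0e]=0xa2, mem[0x08]=0x60, mem[0x13]=0x7b, mem[0x0b]=0x7b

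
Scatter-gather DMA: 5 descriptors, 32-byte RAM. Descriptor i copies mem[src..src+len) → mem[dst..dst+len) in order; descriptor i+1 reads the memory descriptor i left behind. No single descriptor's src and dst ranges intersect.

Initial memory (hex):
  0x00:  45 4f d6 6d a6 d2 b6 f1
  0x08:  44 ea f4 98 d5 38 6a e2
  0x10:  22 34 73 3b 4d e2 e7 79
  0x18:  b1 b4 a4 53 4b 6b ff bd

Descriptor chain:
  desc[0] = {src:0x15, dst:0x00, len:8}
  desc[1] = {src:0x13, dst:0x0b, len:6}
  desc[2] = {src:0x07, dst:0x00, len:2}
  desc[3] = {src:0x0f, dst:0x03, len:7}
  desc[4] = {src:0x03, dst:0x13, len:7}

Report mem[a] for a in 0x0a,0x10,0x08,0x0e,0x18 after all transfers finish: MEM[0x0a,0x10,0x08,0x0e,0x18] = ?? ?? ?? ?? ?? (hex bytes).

MEM[0x0a,0x10,0x08,0x0e,0x18] = f4 b1 4d e7 4d

[0] 0x15->0x00 len=8 : e2 e7 79 b1 b4 a4 53 4b
[1] 0x13->0x0b len=6 : 3b 4d e2 e7 79 b1
[2] 0x07->0x00 len=2 : 4b 44
[3] 0x0f->0x03 len=7 : 79 b1 34 73 3b 4d e2
[4] 0x03->0x13 len=7 : 79 b1 34 73 3b 4d e2
query mem[0x0a]=0xf4, mem[0x10]=0xb1, mem[0x08]=0x4d, mem[0x0e]=0xe7, mem[0x18]=0x4d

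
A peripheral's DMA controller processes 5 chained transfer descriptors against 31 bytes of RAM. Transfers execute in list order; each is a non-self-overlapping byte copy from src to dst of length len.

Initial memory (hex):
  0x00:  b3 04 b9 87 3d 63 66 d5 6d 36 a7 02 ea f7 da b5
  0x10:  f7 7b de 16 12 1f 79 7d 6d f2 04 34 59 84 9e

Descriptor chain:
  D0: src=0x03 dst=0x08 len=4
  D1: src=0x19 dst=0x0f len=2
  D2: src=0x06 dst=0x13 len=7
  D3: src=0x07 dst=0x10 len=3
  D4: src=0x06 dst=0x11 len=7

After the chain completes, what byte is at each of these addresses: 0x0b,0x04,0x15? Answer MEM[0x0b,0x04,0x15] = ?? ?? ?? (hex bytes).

D0: mem[0x08..0x0b] <- [87 3d 63 66]
D1: mem[0x0f..0x10] <- [f2 04]
D2: mem[0x13..0x19] <- [66 d5 87 3d 63 66 ea]
D3: mem[0x10..0x12] <- [d5 87 3d]
D4: mem[0x11..0x17] <- [66 d5 87 3d 63 66 ea]
query mem[0x0b]=0x66, mem[0x04]=0x3d, mem[0x15]=0x63

MEM[0x0b,0x04,0x15] = 66 3d 63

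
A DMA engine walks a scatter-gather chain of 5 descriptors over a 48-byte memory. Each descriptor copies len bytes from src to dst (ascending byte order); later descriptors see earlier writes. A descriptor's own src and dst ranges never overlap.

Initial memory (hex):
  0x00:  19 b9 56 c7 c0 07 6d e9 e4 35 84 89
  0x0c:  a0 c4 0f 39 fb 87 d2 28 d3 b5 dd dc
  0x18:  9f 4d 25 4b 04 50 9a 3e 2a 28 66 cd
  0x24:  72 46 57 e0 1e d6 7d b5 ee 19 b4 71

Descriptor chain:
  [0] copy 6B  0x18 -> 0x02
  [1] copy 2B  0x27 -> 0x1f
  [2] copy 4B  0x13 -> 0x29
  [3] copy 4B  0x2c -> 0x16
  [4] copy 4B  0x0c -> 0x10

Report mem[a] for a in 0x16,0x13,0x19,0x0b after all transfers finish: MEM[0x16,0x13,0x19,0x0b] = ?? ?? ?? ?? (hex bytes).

D0: mem[0x02..0x07] <- [9f 4d 25 4b 04 50]
D1: mem[0x1f..0x20] <- [e0 1e]
D2: mem[0x29..0x2c] <- [28 d3 b5 dd]
D3: mem[0x16..0x19] <- [dd 19 b4 71]
D4: mem[0x10..0x13] <- [a0 c4 0f 39]
query mem[0x16]=0xdd, mem[0x13]=0x39, mem[0x19]=0x71, mem[0x0b]=0x89

MEM[0x16,0x13,0x19,0x0b] = dd 39 71 89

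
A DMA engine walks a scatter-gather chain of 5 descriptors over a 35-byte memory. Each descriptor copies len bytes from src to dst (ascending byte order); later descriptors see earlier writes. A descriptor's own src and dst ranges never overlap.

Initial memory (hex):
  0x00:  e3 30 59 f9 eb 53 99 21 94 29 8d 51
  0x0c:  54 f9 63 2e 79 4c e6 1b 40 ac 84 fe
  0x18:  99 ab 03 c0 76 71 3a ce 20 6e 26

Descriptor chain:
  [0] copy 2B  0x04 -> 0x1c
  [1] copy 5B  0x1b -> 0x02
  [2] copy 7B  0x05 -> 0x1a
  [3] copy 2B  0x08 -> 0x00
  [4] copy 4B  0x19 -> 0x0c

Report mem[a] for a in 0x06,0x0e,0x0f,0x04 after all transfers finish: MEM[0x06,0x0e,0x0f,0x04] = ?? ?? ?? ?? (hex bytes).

D0: mem[0x1c..0x1d] <- [eb 53]
D1: mem[0x02..0x06] <- [c0 eb 53 3a ce]
D2: mem[0x1a..0x20] <- [3a ce 21 94 29 8d 51]
D3: mem[0x00..0x01] <- [94 29]
D4: mem[0x0c..0x0f] <- [ab 3a ce 21]
query mem[0x06]=0xce, mem[0x0e]=0xce, mem[0x0f]=0x21, mem[0x04]=0x53

MEM[0x06,0x0e,0x0f,0x04] = ce ce 21 53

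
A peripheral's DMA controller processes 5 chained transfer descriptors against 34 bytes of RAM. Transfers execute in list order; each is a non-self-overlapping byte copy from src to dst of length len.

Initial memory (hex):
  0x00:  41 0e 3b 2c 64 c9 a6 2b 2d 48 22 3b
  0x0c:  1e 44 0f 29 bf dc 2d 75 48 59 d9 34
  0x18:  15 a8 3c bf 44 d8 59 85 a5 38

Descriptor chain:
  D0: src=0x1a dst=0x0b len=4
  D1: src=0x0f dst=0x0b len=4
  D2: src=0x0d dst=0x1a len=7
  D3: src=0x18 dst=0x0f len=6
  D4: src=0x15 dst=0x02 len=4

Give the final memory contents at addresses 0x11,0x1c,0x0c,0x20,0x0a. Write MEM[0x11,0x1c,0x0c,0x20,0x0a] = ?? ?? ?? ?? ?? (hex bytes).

D0: mem[0x0b..0x0e] <- [3c bf 44 d8]
D1: mem[0x0b..0x0e] <- [29 bf dc 2d]
D2: mem[0x1a..0x20] <- [dc 2d 29 bf dc 2d 75]
D3: mem[0x0f..0x14] <- [15 a8 dc 2d 29 bf]
D4: mem[0x02..0x05] <- [59 d9 34 15]
query mem[0x11]=0xdc, mem[0x1c]=0x29, mem[0x0c]=0xbf, mem[0x20]=0x75, mem[0x0a]=0x22

MEM[0x11,0x1c,0x0c,0x20,0x0a] = dc 29 bf 75 22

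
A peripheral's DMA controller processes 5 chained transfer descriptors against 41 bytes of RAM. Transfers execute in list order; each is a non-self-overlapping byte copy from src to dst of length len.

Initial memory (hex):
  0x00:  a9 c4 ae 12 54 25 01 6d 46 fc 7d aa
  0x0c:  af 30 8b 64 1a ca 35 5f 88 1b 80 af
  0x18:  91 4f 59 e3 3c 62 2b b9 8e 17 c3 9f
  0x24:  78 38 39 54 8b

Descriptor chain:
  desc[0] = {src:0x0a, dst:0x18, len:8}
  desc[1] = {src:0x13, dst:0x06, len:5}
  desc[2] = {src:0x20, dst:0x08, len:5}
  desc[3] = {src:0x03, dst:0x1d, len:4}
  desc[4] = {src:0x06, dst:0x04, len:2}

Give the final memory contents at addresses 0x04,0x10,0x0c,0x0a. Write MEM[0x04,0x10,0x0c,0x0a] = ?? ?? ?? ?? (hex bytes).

  after D0: wrote 8B at 0x18 = 7daaaf308b641aca
  after D1: wrote 5B at 0x06 = 5f881b80af
  after D2: wrote 5B at 0x08 = 8e17c39f78
  after D3: wrote 4B at 0x1d = 1254255f
  after D4: wrote 2B at 0x04 = 5f88
query mem[0x04]=0x5f, mem[0x10]=0x1a, mem[0x0c]=0x78, mem[0x0a]=0xc3

MEM[0x04,0x10,0x0c,0x0a] = 5f 1a 78 c3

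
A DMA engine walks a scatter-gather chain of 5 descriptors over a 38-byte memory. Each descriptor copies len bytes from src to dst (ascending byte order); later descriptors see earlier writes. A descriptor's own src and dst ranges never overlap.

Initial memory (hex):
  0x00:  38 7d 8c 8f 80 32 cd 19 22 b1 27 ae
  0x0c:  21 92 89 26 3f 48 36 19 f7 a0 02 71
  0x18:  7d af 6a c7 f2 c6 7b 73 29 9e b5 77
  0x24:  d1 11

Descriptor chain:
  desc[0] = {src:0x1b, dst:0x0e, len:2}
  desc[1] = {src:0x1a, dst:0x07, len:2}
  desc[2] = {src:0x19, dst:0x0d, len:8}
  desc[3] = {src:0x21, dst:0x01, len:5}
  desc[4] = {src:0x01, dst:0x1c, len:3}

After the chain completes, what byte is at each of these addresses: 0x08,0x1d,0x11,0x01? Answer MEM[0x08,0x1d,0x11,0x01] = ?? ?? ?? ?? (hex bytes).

#0 dst[0x0e+2] := {0xc7,0xf2}
#1 dst[0x07+2] := {0x6a,0xc7}
#2 dst[0x0d+8] := {0xaf,0x6a,0xc7,0xf2,0xc6,0x7b,0x73,0x29}
#3 dst[0x01+5] := {0x9e,0xb5,0x77,0xd1,0x11}
#4 dst[0x1c+3] := {0x9e,0xb5,0x77}
query mem[0x08]=0xc7, mem[0x1d]=0xb5, mem[0x11]=0xc6, mem[0x01]=0x9e

MEM[0x08,0x1d,0x11,0x01] = c7 b5 c6 9e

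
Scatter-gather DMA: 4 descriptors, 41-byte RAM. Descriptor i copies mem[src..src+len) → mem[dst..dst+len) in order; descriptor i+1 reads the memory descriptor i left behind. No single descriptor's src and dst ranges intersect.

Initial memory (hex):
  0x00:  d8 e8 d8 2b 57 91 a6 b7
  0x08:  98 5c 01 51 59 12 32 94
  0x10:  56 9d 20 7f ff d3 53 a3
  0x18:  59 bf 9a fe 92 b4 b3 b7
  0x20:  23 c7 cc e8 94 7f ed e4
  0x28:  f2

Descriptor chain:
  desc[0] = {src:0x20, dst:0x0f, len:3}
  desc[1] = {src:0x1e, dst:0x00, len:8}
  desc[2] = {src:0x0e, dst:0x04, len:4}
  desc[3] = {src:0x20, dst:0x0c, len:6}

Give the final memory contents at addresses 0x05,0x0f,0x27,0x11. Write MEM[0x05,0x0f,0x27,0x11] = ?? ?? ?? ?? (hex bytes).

MEM[0x05,0x0f,0x27,0x11] = 23 e8 e4 7f

  after D0: wrote 3B at 0x0f = 23c7cc
  after D1: wrote 8B at 0x00 = b3b723c7cce8947f
  after D2: wrote 4B at 0x04 = 3223c7cc
  after D3: wrote 6B at 0x0c = 23c7cce8947f
query mem[0x05]=0x23, mem[0x0f]=0xe8, mem[0x27]=0xe4, mem[0x11]=0x7f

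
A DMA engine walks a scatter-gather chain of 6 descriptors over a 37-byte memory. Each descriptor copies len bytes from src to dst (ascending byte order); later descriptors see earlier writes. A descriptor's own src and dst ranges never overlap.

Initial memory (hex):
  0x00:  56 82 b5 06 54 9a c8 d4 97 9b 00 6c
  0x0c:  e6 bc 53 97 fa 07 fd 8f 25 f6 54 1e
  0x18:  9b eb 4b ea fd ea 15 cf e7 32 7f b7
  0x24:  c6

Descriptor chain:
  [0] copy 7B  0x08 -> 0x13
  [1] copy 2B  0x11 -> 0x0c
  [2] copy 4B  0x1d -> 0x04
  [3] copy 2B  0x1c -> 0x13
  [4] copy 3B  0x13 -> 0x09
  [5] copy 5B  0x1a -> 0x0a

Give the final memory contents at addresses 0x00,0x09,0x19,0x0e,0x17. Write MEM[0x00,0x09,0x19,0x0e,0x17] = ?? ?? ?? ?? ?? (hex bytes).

[0] 0x08->0x13 len=7 : 97 9b 00 6c e6 bc 53
[1] 0x11->0x0c len=2 : 07 fd
[2] 0x1d->0x04 len=4 : ea 15 cf e7
[3] 0x1c->0x13 len=2 : fd ea
[4] 0x13->0x09 len=3 : fd ea 00
[5] 0x1a->0x0a len=5 : 4b ea fd ea 15
query mem[0x00]=0x56, mem[0x09]=0xfd, mem[0x19]=0x53, mem[0x0e]=0x15, mem[0x17]=0xe6

MEM[0x00,0x09,0x19,0x0e,0x17] = 56 fd 53 15 e6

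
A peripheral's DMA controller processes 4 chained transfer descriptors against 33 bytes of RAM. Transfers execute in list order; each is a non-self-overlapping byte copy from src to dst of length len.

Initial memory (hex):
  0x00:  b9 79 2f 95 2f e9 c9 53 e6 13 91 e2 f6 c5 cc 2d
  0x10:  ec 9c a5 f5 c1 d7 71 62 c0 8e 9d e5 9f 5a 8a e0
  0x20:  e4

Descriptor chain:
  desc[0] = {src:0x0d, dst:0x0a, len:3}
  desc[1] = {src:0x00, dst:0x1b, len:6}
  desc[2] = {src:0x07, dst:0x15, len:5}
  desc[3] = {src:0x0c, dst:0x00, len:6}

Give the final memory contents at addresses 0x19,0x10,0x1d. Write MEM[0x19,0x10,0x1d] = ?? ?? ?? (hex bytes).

D0: mem[0x0a..0x0c] <- [c5 cc 2d]
D1: mem[0x1b..0x20] <- [b9 79 2f 95 2f e9]
D2: mem[0x15..0x19] <- [53 e6 13 c5 cc]
D3: mem[0x00..0x05] <- [2d c5 cc 2d ec 9c]
query mem[0x19]=0xcc, mem[0x10]=0xec, mem[0x1d]=0x2f

MEM[0x19,0x10,0x1d] = cc ec 2f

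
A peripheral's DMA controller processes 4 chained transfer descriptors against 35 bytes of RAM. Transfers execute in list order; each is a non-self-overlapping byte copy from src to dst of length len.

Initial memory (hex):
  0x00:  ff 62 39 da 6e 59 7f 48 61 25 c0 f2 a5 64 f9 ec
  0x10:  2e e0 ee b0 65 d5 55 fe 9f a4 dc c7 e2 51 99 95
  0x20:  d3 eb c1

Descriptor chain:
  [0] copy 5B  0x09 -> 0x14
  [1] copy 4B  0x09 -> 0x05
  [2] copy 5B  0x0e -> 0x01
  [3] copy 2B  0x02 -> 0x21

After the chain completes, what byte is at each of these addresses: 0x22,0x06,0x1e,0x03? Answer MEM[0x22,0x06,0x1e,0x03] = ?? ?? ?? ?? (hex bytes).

  after D0: wrote 5B at 0x14 = 25c0f2a564
  after D1: wrote 4B at 0x05 = 25c0f2a5
  after D2: wrote 5B at 0x01 = f9ec2ee0ee
  after D3: wrote 2B at 0x21 = ec2e
query mem[0x22]=0x2e, mem[0x06]=0xc0, mem[0x1e]=0x99, mem[0x03]=0x2e

MEM[0x22,0x06,0x1e,0x03] = 2e c0 99 2e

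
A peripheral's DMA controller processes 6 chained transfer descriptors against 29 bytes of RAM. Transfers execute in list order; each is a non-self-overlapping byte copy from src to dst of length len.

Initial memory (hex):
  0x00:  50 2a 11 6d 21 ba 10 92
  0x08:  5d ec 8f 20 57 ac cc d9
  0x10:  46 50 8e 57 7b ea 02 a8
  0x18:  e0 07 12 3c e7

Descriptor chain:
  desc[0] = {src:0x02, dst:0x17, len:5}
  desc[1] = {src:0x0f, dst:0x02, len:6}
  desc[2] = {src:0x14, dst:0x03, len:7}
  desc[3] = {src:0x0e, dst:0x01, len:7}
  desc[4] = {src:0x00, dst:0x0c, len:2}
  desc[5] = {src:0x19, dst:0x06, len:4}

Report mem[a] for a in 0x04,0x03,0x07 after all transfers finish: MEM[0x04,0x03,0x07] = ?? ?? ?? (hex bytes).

MEM[0x04,0x03,0x07] = 50 46 ba

[0] 0x02->0x17 len=5 : 11 6d 21 ba 10
[1] 0x0f->0x02 len=6 : d9 46 50 8e 57 7b
[2] 0x14->0x03 len=7 : 7b ea 02 11 6d 21 ba
[3] 0x0e->0x01 len=7 : cc d9 46 50 8e 57 7b
[4] 0x00->0x0c len=2 : 50 cc
[5] 0x19->0x06 len=4 : 21 ba 10 e7
query mem[0x04]=0x50, mem[0x03]=0x46, mem[0x07]=0xba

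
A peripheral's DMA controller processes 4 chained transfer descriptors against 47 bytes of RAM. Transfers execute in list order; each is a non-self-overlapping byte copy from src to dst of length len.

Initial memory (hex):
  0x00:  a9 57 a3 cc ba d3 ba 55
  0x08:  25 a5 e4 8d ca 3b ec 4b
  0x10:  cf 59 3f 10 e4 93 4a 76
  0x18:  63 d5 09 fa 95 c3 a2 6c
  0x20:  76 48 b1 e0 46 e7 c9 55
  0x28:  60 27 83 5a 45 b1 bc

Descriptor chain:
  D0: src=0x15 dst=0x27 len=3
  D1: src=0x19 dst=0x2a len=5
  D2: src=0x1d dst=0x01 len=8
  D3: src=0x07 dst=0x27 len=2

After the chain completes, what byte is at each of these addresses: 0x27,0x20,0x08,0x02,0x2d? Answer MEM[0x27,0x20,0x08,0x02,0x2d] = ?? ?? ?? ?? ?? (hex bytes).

#0 dst[0x27+3] := {0x93,0x4a,0x76}
#1 dst[0x2a+5] := {0xd5,0x09,0xfa,0x95,0xc3}
#2 dst[0x01+8] := {0xc3,0xa2,0x6c,0x76,0x48,0xb1,0xe0,0x46}
#3 dst[0x27+2] := {0xe0,0x46}
query mem[0x27]=0xe0, mem[0x20]=0x76, mem[0x08]=0x46, mem[0x02]=0xa2, mem[0x2d]=0x95

MEM[0x27,0x20,0x08,0x02,0x2d] = e0 76 46 a2 95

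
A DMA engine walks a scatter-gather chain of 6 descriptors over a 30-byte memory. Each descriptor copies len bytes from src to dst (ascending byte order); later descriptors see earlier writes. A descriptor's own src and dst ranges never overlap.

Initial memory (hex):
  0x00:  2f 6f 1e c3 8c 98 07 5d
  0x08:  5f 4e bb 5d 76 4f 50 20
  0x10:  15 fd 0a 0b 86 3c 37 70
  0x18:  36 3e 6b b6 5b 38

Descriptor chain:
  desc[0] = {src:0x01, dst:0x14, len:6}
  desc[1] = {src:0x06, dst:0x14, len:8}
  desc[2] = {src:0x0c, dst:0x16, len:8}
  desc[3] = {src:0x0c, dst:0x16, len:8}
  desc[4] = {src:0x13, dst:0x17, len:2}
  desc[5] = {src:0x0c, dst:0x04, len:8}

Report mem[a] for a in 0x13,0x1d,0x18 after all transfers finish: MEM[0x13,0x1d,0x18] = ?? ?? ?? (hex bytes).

#0 dst[0x14+6] := {0x6f,0x1e,0xc3,0x8c,0x98,0x07}
#1 dst[0x14+8] := {0x07,0x5d,0x5f,0x4e,0xbb,0x5d,0x76,0x4f}
#2 dst[0x16+8] := {0x76,0x4f,0x50,0x20,0x15,0xfd,0x0a,0x0b}
#3 dst[0x16+8] := {0x76,0x4f,0x50,0x20,0x15,0xfd,0x0a,0x0b}
#4 dst[0x17+2] := {0x0b,0x07}
#5 dst[0x04+8] := {0x76,0x4f,0x50,0x20,0x15,0xfd,0x0a,0x0b}
query mem[0x13]=0x0b, mem[0x1d]=0x0b, mem[0x18]=0x07

MEM[0x13,0x1d,0x18] = 0b 0b 07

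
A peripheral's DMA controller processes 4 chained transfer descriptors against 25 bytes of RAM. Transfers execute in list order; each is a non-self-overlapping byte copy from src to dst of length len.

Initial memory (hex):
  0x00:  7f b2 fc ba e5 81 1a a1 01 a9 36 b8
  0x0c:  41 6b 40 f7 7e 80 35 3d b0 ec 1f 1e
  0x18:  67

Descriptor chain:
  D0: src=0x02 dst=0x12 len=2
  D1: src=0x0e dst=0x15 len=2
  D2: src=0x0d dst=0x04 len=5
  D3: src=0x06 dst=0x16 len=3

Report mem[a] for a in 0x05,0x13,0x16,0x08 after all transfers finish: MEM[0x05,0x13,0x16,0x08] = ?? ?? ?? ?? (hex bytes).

MEM[0x05,0x13,0x16,0x08] = 40 ba f7 80

D0: mem[0x12..0x13] <- [fc ba]
D1: mem[0x15..0x16] <- [40 f7]
D2: mem[0x04..0x08] <- [6b 40 f7 7e 80]
D3: mem[0x16..0x18] <- [f7 7e 80]
query mem[0x05]=0x40, mem[0x13]=0xba, mem[0x16]=0xf7, mem[0x08]=0x80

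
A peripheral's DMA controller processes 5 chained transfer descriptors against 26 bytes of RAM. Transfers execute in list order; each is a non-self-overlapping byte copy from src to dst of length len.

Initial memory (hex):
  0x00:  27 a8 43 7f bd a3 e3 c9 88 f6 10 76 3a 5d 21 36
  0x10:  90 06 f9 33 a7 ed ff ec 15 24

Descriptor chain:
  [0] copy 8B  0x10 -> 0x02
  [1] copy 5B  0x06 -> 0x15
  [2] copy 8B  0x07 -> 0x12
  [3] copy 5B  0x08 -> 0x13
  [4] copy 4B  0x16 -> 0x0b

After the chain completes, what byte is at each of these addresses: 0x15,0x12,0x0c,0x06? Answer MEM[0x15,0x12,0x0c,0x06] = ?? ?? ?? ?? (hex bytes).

[0] 0x10->0x02 len=8 : 90 06 f9 33 a7 ed ff ec
[1] 0x06->0x15 len=5 : a7 ed ff ec 10
[2] 0x07->0x12 len=8 : ed ff ec 10 76 3a 5d 21
[3] 0x08->0x13 len=5 : ff ec 10 76 3a
[4] 0x16->0x0b len=4 : 76 3a 5d 21
query mem[0x15]=0x10, mem[0x12]=0xed, mem[0x0c]=0x3a, mem[0x06]=0xa7

MEM[0x15,0x12,0x0c,0x06] = 10 ed 3a a7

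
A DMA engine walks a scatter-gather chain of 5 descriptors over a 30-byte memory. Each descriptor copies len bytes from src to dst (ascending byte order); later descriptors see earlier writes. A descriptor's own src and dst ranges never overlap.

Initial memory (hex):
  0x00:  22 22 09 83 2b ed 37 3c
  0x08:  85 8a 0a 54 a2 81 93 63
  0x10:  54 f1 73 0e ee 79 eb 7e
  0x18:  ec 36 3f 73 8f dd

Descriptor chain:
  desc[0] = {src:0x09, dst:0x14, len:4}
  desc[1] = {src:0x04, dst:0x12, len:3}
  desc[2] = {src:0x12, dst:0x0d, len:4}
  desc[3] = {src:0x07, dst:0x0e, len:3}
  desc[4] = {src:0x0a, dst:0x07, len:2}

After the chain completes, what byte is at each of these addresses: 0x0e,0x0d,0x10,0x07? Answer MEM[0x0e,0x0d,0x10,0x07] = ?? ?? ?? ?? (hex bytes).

[0] 0x09->0x14 len=4 : 8a 0a 54 a2
[1] 0x04->0x12 len=3 : 2b ed 37
[2] 0x12->0x0d len=4 : 2b ed 37 0a
[3] 0x07->0x0e len=3 : 3c 85 8a
[4] 0x0a->0x07 len=2 : 0a 54
query mem[0x0e]=0x3c, mem[0x0d]=0x2b, mem[0x10]=0x8a, mem[0x07]=0x0a

MEM[0x0e,0x0d,0x10,0x07] = 3c 2b 8a 0a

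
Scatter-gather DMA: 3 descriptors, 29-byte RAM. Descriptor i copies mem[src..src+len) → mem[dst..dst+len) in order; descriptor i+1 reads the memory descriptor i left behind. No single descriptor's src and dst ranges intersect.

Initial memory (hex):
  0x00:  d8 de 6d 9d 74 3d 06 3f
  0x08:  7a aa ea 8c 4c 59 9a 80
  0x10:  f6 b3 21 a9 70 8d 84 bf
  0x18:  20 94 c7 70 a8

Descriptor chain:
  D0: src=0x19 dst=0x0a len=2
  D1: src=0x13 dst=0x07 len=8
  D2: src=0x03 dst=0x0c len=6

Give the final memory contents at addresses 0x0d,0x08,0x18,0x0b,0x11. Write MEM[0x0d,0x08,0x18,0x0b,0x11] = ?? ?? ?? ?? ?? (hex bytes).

MEM[0x0d,0x08,0x18,0x0b,0x11] = 74 70 20 bf 70

[0] 0x19->0x0a len=2 : 94 c7
[1] 0x13->0x07 len=8 : a9 70 8d 84 bf 20 94 c7
[2] 0x03->0x0c len=6 : 9d 74 3d 06 a9 70
query mem[0x0d]=0x74, mem[0x08]=0x70, mem[0x18]=0x20, mem[0x0b]=0xbf, mem[0x11]=0x70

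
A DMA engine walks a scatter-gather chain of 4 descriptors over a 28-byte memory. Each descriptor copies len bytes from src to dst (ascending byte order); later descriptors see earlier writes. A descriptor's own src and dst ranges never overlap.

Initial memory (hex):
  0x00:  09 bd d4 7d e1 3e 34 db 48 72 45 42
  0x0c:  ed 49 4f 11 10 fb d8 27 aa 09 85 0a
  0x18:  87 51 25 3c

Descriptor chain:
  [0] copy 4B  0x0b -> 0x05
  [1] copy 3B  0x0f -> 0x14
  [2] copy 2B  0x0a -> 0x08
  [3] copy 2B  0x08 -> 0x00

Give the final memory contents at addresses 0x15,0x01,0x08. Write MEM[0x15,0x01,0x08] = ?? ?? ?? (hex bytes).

MEM[0x15,0x01,0x08] = 10 42 45

[0] 0x0b->0x05 len=4 : 42 ed 49 4f
[1] 0x0f->0x14 len=3 : 11 10 fb
[2] 0x0a->0x08 len=2 : 45 42
[3] 0x08->0x00 len=2 : 45 42
query mem[0x15]=0x10, mem[0x01]=0x42, mem[0x08]=0x45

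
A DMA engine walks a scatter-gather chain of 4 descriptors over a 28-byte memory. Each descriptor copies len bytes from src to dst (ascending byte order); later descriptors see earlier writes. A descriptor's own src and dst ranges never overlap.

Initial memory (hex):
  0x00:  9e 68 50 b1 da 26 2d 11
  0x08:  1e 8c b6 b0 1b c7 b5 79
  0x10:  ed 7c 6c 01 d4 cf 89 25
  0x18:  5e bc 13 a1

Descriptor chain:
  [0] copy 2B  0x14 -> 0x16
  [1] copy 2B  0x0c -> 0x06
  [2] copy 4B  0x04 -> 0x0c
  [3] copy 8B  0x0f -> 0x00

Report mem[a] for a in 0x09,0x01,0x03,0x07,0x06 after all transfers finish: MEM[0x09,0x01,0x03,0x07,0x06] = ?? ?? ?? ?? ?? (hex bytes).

MEM[0x09,0x01,0x03,0x07,0x06] = 8c ed 6c d4 cf

#0 dst[0x16+2] := {0xd4,0xcf}
#1 dst[0x06+2] := {0x1b,0xc7}
#2 dst[0x0c+4] := {0xda,0x26,0x1b,0xc7}
#3 dst[0x00+8] := {0xc7,0xed,0x7c,0x6c,0x01,0xd4,0xcf,0xd4}
query mem[0x09]=0x8c, mem[0x01]=0xed, mem[0x03]=0x6c, mem[0x07]=0xd4, mem[0x06]=0xcf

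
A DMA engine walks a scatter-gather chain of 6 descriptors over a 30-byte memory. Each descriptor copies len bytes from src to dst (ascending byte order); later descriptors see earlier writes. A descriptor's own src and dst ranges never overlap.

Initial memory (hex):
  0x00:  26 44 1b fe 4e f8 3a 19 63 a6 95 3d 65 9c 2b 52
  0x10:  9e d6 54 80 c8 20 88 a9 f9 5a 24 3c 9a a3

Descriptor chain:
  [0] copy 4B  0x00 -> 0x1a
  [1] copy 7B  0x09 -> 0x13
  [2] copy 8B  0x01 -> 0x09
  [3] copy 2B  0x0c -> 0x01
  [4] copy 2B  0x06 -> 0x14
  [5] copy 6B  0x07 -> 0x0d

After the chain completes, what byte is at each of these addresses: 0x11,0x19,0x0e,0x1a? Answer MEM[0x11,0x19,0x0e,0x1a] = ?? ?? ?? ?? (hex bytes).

MEM[0x11,0x19,0x0e,0x1a] = fe 52 63 26

D0: mem[0x1a..0x1d] <- [26 44 1b fe]
D1: mem[0x13..0x19] <- [a6 95 3d 65 9c 2b 52]
D2: mem[0x09..0x10] <- [44 1b fe 4e f8 3a 19 63]
D3: mem[0x01..0x02] <- [4e f8]
D4: mem[0x14..0x15] <- [3a 19]
D5: mem[0x0d..0x12] <- [19 63 44 1b fe 4e]
query mem[0x11]=0xfe, mem[0x19]=0x52, mem[0x0e]=0x63, mem[0x1a]=0x26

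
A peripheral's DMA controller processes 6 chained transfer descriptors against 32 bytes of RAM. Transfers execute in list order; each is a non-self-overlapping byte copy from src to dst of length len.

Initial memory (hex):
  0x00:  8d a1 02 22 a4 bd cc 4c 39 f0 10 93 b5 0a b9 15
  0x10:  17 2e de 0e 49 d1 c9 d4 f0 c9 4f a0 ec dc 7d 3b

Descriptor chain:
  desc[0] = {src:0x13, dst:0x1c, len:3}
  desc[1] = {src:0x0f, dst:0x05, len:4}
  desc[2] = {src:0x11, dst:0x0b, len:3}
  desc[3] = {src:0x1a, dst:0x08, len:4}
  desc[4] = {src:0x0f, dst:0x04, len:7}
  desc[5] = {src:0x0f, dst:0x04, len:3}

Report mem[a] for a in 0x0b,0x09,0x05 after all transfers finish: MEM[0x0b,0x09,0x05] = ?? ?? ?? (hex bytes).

[0] 0x13->0x1c len=3 : 0e 49 d1
[1] 0x0f->0x05 len=4 : 15 17 2e de
[2] 0x11->0x0b len=3 : 2e de 0e
[3] 0x1a->0x08 len=4 : 4f a0 0e 49
[4] 0x0f->0x04 len=7 : 15 17 2e de 0e 49 d1
[5] 0x0f->0x04 len=3 : 15 17 2e
query mem[0x0b]=0x49, mem[0x09]=0x49, mem[0x05]=0x17

MEM[0x0b,0x09,0x05] = 49 49 17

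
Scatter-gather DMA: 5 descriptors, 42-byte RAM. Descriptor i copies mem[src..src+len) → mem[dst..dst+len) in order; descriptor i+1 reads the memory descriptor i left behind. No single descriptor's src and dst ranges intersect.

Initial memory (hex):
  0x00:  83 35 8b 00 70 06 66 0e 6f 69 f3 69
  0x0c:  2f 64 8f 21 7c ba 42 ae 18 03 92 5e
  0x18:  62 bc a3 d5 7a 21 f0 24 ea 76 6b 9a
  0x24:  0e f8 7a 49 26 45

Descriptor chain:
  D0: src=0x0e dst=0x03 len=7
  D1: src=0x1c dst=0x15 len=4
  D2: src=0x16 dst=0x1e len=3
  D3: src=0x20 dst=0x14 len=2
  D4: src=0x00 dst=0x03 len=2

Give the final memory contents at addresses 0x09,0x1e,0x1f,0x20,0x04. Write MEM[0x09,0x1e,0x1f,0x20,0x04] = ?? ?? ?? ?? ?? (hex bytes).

MEM[0x09,0x1e,0x1f,0x20,0x04] = 18 21 f0 24 35

#0 dst[0x03+7] := {0x8f,0x21,0x7c,0xba,0x42,0xae,0x18}
#1 dst[0x15+4] := {0x7a,0x21,0xf0,0x24}
#2 dst[0x1e+3] := {0x21,0xf0,0x24}
#3 dst[0x14+2] := {0x24,0x76}
#4 dst[0x03+2] := {0x83,0x35}
query mem[0x09]=0x18, mem[0x1e]=0x21, mem[0x1f]=0xf0, mem[0x20]=0x24, mem[0x04]=0x35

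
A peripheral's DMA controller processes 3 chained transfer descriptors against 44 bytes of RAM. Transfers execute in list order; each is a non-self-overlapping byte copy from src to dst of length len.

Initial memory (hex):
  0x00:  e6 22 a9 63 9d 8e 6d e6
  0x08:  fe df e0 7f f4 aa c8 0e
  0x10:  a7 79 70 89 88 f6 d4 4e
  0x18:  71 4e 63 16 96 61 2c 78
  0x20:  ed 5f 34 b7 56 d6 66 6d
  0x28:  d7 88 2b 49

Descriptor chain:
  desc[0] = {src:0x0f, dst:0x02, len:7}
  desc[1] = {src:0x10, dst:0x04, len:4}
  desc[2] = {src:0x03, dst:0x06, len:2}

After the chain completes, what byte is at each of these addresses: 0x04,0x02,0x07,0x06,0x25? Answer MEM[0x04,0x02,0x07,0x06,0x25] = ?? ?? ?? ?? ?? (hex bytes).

MEM[0x04,0x02,0x07,0x06,0x25] = a7 0e a7 a7 d6

#0 dst[0x02+7] := {0x0e,0xa7,0x79,0x70,0x89,0x88,0xf6}
#1 dst[0x04+4] := {0xa7,0x79,0x70,0x89}
#2 dst[0x06+2] := {0xa7,0xa7}
query mem[0x04]=0xa7, mem[0x02]=0x0e, mem[0x07]=0xa7, mem[0x06]=0xa7, mem[0x25]=0xd6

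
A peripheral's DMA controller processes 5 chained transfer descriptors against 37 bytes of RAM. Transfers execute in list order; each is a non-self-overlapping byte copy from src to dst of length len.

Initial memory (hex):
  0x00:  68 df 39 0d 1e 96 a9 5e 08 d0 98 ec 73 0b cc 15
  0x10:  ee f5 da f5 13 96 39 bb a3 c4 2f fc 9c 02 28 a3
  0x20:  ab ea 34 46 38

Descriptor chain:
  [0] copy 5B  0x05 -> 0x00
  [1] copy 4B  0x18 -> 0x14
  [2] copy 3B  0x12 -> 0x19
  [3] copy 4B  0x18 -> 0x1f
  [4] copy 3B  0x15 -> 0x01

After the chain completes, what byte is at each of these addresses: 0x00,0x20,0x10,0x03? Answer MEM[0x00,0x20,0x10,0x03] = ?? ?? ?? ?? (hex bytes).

MEM[0x00,0x20,0x10,0x03] = 96 da ee fc

[0] 0x05->0x00 len=5 : 96 a9 5e 08 d0
[1] 0x18->0x14 len=4 : a3 c4 2f fc
[2] 0x12->0x19 len=3 : da f5 a3
[3] 0x18->0x1f len=4 : a3 da f5 a3
[4] 0x15->0x01 len=3 : c4 2f fc
query mem[0x00]=0x96, mem[0x20]=0xda, mem[0x10]=0xee, mem[0x03]=0xfc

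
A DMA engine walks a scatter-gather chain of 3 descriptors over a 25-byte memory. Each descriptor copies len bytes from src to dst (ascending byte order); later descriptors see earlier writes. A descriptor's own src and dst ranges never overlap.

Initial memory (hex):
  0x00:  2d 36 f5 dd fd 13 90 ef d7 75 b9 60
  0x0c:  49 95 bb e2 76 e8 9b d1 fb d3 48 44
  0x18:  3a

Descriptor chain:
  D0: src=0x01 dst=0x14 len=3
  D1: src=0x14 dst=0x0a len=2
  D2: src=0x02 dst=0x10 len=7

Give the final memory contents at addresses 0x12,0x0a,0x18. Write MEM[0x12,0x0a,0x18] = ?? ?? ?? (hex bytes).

MEM[0x12,0x0a,0x18] = fd 36 3a

[0] 0x01->0x14 len=3 : 36 f5 dd
[1] 0x14->0x0a len=2 : 36 f5
[2] 0x02->0x10 len=7 : f5 dd fd 13 90 ef d7
query mem[0x12]=0xfd, mem[0x0a]=0x36, mem[0x18]=0x3a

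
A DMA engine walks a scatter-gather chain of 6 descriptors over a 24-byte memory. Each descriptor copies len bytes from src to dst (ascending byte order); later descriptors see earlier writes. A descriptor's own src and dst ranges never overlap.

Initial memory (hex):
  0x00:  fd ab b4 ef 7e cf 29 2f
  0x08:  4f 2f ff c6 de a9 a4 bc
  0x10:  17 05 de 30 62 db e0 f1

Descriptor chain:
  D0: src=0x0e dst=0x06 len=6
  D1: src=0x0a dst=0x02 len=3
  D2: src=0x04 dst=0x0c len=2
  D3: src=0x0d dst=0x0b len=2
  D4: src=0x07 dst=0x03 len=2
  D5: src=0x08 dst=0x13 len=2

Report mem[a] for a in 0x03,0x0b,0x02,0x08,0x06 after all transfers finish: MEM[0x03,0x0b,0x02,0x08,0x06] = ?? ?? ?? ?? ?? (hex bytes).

#0 dst[0x06+6] := {0xa4,0xbc,0x17,0x05,0xde,0x30}
#1 dst[0x02+3] := {0xde,0x30,0xde}
#2 dst[0x0c+2] := {0xde,0xcf}
#3 dst[0x0b+2] := {0xcf,0xa4}
#4 dst[0x03+2] := {0xbc,0x17}
#5 dst[0x13+2] := {0x17,0x05}
query mem[0x03]=0xbc, mem[0x0b]=0xcf, mem[0x02]=0xde, mem[0x08]=0x17, mem[0x06]=0xa4

MEM[0x03,0x0b,0x02,0x08,0x06] = bc cf de 17 a4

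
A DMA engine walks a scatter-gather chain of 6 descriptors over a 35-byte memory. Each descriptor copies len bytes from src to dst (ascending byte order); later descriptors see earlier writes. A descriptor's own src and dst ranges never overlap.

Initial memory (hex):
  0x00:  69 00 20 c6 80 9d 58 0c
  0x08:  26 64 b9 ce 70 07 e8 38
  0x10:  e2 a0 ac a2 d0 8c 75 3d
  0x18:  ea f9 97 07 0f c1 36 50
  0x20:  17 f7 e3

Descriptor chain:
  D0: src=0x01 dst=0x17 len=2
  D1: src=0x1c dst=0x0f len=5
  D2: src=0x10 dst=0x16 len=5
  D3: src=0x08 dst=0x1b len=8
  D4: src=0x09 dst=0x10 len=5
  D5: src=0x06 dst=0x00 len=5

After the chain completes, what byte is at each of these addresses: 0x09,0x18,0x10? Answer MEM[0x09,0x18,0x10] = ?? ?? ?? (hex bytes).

MEM[0x09,0x18,0x10] = 64 50 64

  after D0: wrote 2B at 0x17 = 0020
  after D1: wrote 5B at 0x0f = 0fc1365017
  after D2: wrote 5B at 0x16 = c1365017d0
  after D3: wrote 8B at 0x1b = 2664b9ce7007e80f
  after D4: wrote 5B at 0x10 = 64b9ce7007
  after D5: wrote 5B at 0x00 = 580c2664b9
query mem[0x09]=0x64, mem[0x18]=0x50, mem[0x10]=0x64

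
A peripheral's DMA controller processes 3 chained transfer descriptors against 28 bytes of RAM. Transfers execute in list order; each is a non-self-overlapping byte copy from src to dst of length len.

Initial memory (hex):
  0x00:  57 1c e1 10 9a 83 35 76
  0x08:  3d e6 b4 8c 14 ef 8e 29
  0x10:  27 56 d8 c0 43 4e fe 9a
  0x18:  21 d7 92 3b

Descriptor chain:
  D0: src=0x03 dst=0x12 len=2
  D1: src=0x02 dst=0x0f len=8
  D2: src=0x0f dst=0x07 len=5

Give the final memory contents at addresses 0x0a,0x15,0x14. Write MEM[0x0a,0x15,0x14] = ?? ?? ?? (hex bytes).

MEM[0x0a,0x15,0x14] = 83 3d 76

  after D0: wrote 2B at 0x12 = 109a
  after D1: wrote 8B at 0x0f = e1109a8335763de6
  after D2: wrote 5B at 0x07 = e1109a8335
query mem[0x0a]=0x83, mem[0x15]=0x3d, mem[0x14]=0x76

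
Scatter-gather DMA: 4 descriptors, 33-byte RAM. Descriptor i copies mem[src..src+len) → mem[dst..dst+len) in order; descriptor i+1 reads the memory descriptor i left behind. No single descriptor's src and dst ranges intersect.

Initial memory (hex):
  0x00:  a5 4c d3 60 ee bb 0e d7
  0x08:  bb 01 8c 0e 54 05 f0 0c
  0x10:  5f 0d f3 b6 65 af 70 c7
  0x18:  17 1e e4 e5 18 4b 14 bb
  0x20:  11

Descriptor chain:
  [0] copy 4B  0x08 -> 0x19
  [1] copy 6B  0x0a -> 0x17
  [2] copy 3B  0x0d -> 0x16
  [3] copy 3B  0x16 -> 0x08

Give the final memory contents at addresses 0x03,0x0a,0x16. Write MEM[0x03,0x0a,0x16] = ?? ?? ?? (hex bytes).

MEM[0x03,0x0a,0x16] = 60 0c 05

#0 dst[0x19+4] := {0xbb,0x01,0x8c,0x0e}
#1 dst[0x17+6] := {0x8c,0x0e,0x54,0x05,0xf0,0x0c}
#2 dst[0x16+3] := {0x05,0xf0,0x0c}
#3 dst[0x08+3] := {0x05,0xf0,0x0c}
query mem[0x03]=0x60, mem[0x0a]=0x0c, mem[0x16]=0x05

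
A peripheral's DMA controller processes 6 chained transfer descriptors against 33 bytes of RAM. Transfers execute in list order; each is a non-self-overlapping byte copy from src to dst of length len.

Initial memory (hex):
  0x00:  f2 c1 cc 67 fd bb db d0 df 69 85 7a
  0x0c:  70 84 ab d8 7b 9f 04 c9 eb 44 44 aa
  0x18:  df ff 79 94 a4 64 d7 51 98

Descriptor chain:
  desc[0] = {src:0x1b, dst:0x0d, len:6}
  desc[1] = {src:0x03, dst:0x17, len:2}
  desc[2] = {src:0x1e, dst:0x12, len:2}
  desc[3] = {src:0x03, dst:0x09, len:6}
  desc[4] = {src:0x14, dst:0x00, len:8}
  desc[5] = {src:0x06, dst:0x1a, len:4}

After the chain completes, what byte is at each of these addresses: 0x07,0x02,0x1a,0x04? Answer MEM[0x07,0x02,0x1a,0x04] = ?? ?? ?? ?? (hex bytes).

#0 dst[0x0d+6] := {0x94,0xa4,0x64,0xd7,0x51,0x98}
#1 dst[0x17+2] := {0x67,0xfd}
#2 dst[0x12+2] := {0xd7,0x51}
#3 dst[0x09+6] := {0x67,0xfd,0xbb,0xdb,0xd0,0xdf}
#4 dst[0x00+8] := {0xeb,0x44,0x44,0x67,0xfd,0xff,0x79,0x94}
#5 dst[0x1a+4] := {0x79,0x94,0xdf,0x67}
query mem[0x07]=0x94, mem[0x02]=0x44, mem[0x1a]=0x79, mem[0x04]=0xfd

MEM[0x07,0x02,0x1a,0x04] = 94 44 79 fd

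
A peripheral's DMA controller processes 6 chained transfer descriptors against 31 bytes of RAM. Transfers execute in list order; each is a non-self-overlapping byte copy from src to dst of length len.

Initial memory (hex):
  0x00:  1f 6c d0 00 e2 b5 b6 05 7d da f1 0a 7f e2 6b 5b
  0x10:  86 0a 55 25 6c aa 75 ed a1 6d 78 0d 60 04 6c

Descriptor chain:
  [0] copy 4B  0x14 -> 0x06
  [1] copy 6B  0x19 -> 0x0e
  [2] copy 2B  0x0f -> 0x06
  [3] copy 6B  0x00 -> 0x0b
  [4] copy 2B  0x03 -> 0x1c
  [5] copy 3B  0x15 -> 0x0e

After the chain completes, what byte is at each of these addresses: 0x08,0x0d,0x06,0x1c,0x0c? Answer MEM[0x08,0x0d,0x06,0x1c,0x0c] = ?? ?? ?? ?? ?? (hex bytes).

[0] 0x14->0x06 len=4 : 6c aa 75 ed
[1] 0x19->0x0e len=6 : 6d 78 0d 60 04 6c
[2] 0x0f->0x06 len=2 : 78 0d
[3] 0x00->0x0b len=6 : 1f 6c d0 00 e2 b5
[4] 0x03->0x1c len=2 : 00 e2
[5] 0x15->0x0e len=3 : aa 75 ed
query mem[0x08]=0x75, mem[0x0d]=0xd0, mem[0x06]=0x78, mem[0x1c]=0x00, mem[0x0c]=0x6c

MEM[0x08,0x0d,0x06,0x1c,0x0c] = 75 d0 78 00 6c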